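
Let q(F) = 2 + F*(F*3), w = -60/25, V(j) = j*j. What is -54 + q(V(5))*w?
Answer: -22794/5 ≈ -4558.8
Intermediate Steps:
V(j) = j**2
w = -12/5 (w = -60*1/25 = -12/5 ≈ -2.4000)
q(F) = 2 + 3*F**2 (q(F) = 2 + F*(3*F) = 2 + 3*F**2)
-54 + q(V(5))*w = -54 + (2 + 3*(5**2)**2)*(-12/5) = -54 + (2 + 3*25**2)*(-12/5) = -54 + (2 + 3*625)*(-12/5) = -54 + (2 + 1875)*(-12/5) = -54 + 1877*(-12/5) = -54 - 22524/5 = -22794/5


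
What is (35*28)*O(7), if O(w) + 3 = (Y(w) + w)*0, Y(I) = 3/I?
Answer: -2940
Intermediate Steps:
O(w) = -3 (O(w) = -3 + (3/w + w)*0 = -3 + (w + 3/w)*0 = -3 + 0 = -3)
(35*28)*O(7) = (35*28)*(-3) = 980*(-3) = -2940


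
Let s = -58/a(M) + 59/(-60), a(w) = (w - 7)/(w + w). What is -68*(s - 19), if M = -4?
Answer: 697493/165 ≈ 4227.2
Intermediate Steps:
a(w) = (-7 + w)/(2*w) (a(w) = (-7 + w)/((2*w)) = (-7 + w)*(1/(2*w)) = (-7 + w)/(2*w))
s = -28489/660 (s = -58*(-8/(-7 - 4)) + 59/(-60) = -58/((1/2)*(-1/4)*(-11)) + 59*(-1/60) = -58/11/8 - 59/60 = -58*8/11 - 59/60 = -464/11 - 59/60 = -28489/660 ≈ -43.165)
-68*(s - 19) = -68*(-28489/660 - 19) = -68*(-41029/660) = 697493/165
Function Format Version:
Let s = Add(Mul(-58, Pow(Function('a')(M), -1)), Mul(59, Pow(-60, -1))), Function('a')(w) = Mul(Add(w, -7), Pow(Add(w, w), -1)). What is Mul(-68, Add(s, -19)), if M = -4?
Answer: Rational(697493, 165) ≈ 4227.2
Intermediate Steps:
Function('a')(w) = Mul(Rational(1, 2), Pow(w, -1), Add(-7, w)) (Function('a')(w) = Mul(Add(-7, w), Pow(Mul(2, w), -1)) = Mul(Add(-7, w), Mul(Rational(1, 2), Pow(w, -1))) = Mul(Rational(1, 2), Pow(w, -1), Add(-7, w)))
s = Rational(-28489, 660) (s = Add(Mul(-58, Pow(Mul(Rational(1, 2), Pow(-4, -1), Add(-7, -4)), -1)), Mul(59, Pow(-60, -1))) = Add(Mul(-58, Pow(Mul(Rational(1, 2), Rational(-1, 4), -11), -1)), Mul(59, Rational(-1, 60))) = Add(Mul(-58, Pow(Rational(11, 8), -1)), Rational(-59, 60)) = Add(Mul(-58, Rational(8, 11)), Rational(-59, 60)) = Add(Rational(-464, 11), Rational(-59, 60)) = Rational(-28489, 660) ≈ -43.165)
Mul(-68, Add(s, -19)) = Mul(-68, Add(Rational(-28489, 660), -19)) = Mul(-68, Rational(-41029, 660)) = Rational(697493, 165)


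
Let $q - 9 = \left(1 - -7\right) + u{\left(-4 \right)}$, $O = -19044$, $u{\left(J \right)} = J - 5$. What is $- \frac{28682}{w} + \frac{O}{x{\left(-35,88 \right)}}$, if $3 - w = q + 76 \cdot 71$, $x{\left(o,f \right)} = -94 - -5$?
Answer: $\frac{105409342}{480689} \approx 219.29$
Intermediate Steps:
$u{\left(J \right)} = -5 + J$
$q = 8$ ($q = 9 + \left(\left(1 - -7\right) - 9\right) = 9 + \left(\left(1 + 7\right) - 9\right) = 9 + \left(8 - 9\right) = 9 - 1 = 8$)
$x{\left(o,f \right)} = -89$ ($x{\left(o,f \right)} = -94 + 5 = -89$)
$w = -5401$ ($w = 3 - \left(8 + 76 \cdot 71\right) = 3 - \left(8 + 5396\right) = 3 - 5404 = -5401$)
$- \frac{28682}{w} + \frac{O}{x{\left(-35,88 \right)}} = - \frac{28682}{-5401} - \frac{19044}{-89} = \left(-28682\right) \left(- \frac{1}{5401}\right) - - \frac{19044}{89} = \frac{28682}{5401} + \frac{19044}{89} = \frac{105409342}{480689}$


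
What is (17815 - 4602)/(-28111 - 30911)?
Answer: -13213/59022 ≈ -0.22387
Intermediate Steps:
(17815 - 4602)/(-28111 - 30911) = 13213/(-59022) = 13213*(-1/59022) = -13213/59022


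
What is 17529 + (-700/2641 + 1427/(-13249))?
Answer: 613337342154/34990609 ≈ 17529.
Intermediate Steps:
17529 + (-700/2641 + 1427/(-13249)) = 17529 + (-700*1/2641 + 1427*(-1/13249)) = 17529 + (-700/2641 - 1427/13249) = 17529 - 13043007/34990609 = 613337342154/34990609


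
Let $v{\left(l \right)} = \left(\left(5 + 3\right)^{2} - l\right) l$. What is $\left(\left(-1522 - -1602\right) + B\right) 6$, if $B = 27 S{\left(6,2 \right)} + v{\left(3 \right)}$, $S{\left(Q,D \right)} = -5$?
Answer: $768$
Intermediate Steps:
$v{\left(l \right)} = l \left(64 - l\right)$ ($v{\left(l \right)} = \left(8^{2} - l\right) l = \left(64 - l\right) l = l \left(64 - l\right)$)
$B = 48$ ($B = 27 \left(-5\right) + 3 \left(64 - 3\right) = -135 + 3 \left(64 - 3\right) = -135 + 3 \cdot 61 = -135 + 183 = 48$)
$\left(\left(-1522 - -1602\right) + B\right) 6 = \left(\left(-1522 - -1602\right) + 48\right) 6 = \left(\left(-1522 + 1602\right) + 48\right) 6 = \left(80 + 48\right) 6 = 128 \cdot 6 = 768$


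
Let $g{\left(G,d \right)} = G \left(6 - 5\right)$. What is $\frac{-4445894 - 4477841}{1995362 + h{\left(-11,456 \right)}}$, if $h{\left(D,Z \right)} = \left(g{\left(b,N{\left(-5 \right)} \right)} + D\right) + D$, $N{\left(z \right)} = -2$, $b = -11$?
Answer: $- \frac{8923735}{1995329} \approx -4.4723$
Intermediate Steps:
$g{\left(G,d \right)} = G$ ($g{\left(G,d \right)} = G 1 = G$)
$h{\left(D,Z \right)} = -11 + 2 D$ ($h{\left(D,Z \right)} = \left(-11 + D\right) + D = -11 + 2 D$)
$\frac{-4445894 - 4477841}{1995362 + h{\left(-11,456 \right)}} = \frac{-4445894 - 4477841}{1995362 + \left(-11 + 2 \left(-11\right)\right)} = - \frac{8923735}{1995362 - 33} = - \frac{8923735}{1995329}$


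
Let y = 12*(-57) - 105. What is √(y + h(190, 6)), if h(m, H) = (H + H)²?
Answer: I*√645 ≈ 25.397*I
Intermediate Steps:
h(m, H) = 4*H² (h(m, H) = (2*H)² = 4*H²)
y = -789 (y = -684 - 105 = -789)
√(y + h(190, 6)) = √(-789 + 4*6²) = √(-789 + 4*36) = √(-789 + 144) = √(-645) = I*√645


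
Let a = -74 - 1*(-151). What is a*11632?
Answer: 895664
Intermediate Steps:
a = 77 (a = -74 + 151 = 77)
a*11632 = 77*11632 = 895664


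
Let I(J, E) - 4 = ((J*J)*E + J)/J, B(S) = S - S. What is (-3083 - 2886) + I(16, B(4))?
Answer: -5964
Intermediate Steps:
B(S) = 0
I(J, E) = 4 + (J + E*J**2)/J (I(J, E) = 4 + ((J*J)*E + J)/J = 4 + (J**2*E + J)/J = 4 + (E*J**2 + J)/J = 4 + (J + E*J**2)/J)
(-3083 - 2886) + I(16, B(4)) = (-3083 - 2886) + (5 + 0*16) = -5969 + (5 + 0) = -5969 + 5 = -5964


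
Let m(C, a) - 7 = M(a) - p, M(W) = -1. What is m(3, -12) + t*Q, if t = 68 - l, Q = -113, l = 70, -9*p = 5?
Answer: 2093/9 ≈ 232.56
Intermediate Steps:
p = -5/9 (p = -⅑*5 = -5/9 ≈ -0.55556)
m(C, a) = 59/9 (m(C, a) = 7 + (-1 - 1*(-5/9)) = 7 + (-1 + 5/9) = 7 - 4/9 = 59/9)
t = -2 (t = 68 - 1*70 = 68 - 70 = -2)
m(3, -12) + t*Q = 59/9 - 2*(-113) = 59/9 + 226 = 2093/9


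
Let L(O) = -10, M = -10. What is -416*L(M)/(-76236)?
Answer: -1040/19059 ≈ -0.054567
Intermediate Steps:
-416*L(M)/(-76236) = -416*(-10)/(-76236) = 4160*(-1/76236) = -1040/19059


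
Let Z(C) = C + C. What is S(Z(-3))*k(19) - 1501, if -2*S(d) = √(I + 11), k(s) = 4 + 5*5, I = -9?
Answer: -1501 - 29*√2/2 ≈ -1521.5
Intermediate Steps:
k(s) = 29 (k(s) = 4 + 25 = 29)
Z(C) = 2*C
S(d) = -√2/2 (S(d) = -√(-9 + 11)/2 = -√2/2)
S(Z(-3))*k(19) - 1501 = -√2/2*29 - 1501 = -29*√2/2 - 1501 = -1501 - 29*√2/2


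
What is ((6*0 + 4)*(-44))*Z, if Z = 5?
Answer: -880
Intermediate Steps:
((6*0 + 4)*(-44))*Z = ((6*0 + 4)*(-44))*5 = ((0 + 4)*(-44))*5 = (4*(-44))*5 = -176*5 = -880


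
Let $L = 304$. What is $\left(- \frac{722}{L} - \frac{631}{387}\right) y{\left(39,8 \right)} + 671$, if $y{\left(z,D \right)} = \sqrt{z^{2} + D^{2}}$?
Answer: $671 - \frac{12401 \sqrt{1585}}{3096} \approx 511.53$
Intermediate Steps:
$y{\left(z,D \right)} = \sqrt{D^{2} + z^{2}}$
$\left(- \frac{722}{L} - \frac{631}{387}\right) y{\left(39,8 \right)} + 671 = \left(- \frac{722}{304} - \frac{631}{387}\right) \sqrt{8^{2} + 39^{2}} + 671 = \left(\left(-722\right) \frac{1}{304} - \frac{631}{387}\right) \sqrt{64 + 1521} + 671 = \left(- \frac{19}{8} - \frac{631}{387}\right) \sqrt{1585} + 671 = - \frac{12401 \sqrt{1585}}{3096} + 671 = 671 - \frac{12401 \sqrt{1585}}{3096}$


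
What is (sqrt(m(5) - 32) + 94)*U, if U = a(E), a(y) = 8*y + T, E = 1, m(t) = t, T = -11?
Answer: -282 - 9*I*sqrt(3) ≈ -282.0 - 15.588*I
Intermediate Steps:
a(y) = -11 + 8*y (a(y) = 8*y - 11 = -11 + 8*y)
U = -3 (U = -11 + 8*1 = -11 + 8 = -3)
(sqrt(m(5) - 32) + 94)*U = (sqrt(5 - 32) + 94)*(-3) = (sqrt(-27) + 94)*(-3) = (3*I*sqrt(3) + 94)*(-3) = (94 + 3*I*sqrt(3))*(-3) = -282 - 9*I*sqrt(3)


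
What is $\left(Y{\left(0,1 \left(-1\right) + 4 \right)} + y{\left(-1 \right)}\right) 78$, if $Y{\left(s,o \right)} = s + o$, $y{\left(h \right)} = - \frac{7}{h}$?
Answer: $780$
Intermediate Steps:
$Y{\left(s,o \right)} = o + s$
$\left(Y{\left(0,1 \left(-1\right) + 4 \right)} + y{\left(-1 \right)}\right) 78 = \left(\left(\left(1 \left(-1\right) + 4\right) + 0\right) - \frac{7}{-1}\right) 78 = \left(\left(\left(-1 + 4\right) + 0\right) - -7\right) 78 = \left(\left(3 + 0\right) + 7\right) 78 = \left(3 + 7\right) 78 = 10 \cdot 78 = 780$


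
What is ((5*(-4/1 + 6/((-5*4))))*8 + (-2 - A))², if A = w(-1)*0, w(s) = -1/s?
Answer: 30276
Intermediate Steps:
A = 0 (A = -1/(-1)*0 = -1*(-1)*0 = 1*0 = 0)
((5*(-4/1 + 6/((-5*4))))*8 + (-2 - A))² = ((5*(-4/1 + 6/((-5*4))))*8 + (-2 - 1*0))² = ((5*(-4*1 + 6/(-20)))*8 + (-2 + 0))² = ((5*(-4 + 6*(-1/20)))*8 - 2)² = ((5*(-4 - 3/10))*8 - 2)² = ((5*(-43/10))*8 - 2)² = (-43/2*8 - 2)² = (-172 - 2)² = (-174)² = 30276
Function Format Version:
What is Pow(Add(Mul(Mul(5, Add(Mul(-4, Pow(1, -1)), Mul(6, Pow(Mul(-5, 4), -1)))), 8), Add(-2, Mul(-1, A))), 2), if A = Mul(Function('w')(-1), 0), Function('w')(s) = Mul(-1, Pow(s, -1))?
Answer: 30276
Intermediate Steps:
A = 0 (A = Mul(Mul(-1, Pow(-1, -1)), 0) = Mul(Mul(-1, -1), 0) = Mul(1, 0) = 0)
Pow(Add(Mul(Mul(5, Add(Mul(-4, Pow(1, -1)), Mul(6, Pow(Mul(-5, 4), -1)))), 8), Add(-2, Mul(-1, A))), 2) = Pow(Add(Mul(Mul(5, Add(Mul(-4, Pow(1, -1)), Mul(6, Pow(Mul(-5, 4), -1)))), 8), Add(-2, Mul(-1, 0))), 2) = Pow(Add(Mul(Mul(5, Add(Mul(-4, 1), Mul(6, Pow(-20, -1)))), 8), Add(-2, 0)), 2) = Pow(Add(Mul(Mul(5, Add(-4, Mul(6, Rational(-1, 20)))), 8), -2), 2) = Pow(Add(Mul(Mul(5, Add(-4, Rational(-3, 10))), 8), -2), 2) = Pow(Add(Mul(Mul(5, Rational(-43, 10)), 8), -2), 2) = Pow(Add(Mul(Rational(-43, 2), 8), -2), 2) = Pow(Add(-172, -2), 2) = Pow(-174, 2) = 30276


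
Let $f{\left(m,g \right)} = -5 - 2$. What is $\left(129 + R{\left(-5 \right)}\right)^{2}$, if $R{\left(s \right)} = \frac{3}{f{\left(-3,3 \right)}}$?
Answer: $\frac{810000}{49} \approx 16531.0$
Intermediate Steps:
$f{\left(m,g \right)} = -7$
$R{\left(s \right)} = - \frac{3}{7}$ ($R{\left(s \right)} = \frac{3}{-7} = 3 \left(- \frac{1}{7}\right) = - \frac{3}{7}$)
$\left(129 + R{\left(-5 \right)}\right)^{2} = \left(129 - \frac{3}{7}\right)^{2} = \left(\frac{900}{7}\right)^{2} = \frac{810000}{49}$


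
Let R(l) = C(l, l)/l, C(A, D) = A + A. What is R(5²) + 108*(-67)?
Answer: -7234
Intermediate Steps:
C(A, D) = 2*A
R(l) = 2 (R(l) = (2*l)/l = 2)
R(5²) + 108*(-67) = 2 + 108*(-67) = 2 - 7236 = -7234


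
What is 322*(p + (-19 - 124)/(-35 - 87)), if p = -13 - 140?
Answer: -2982203/61 ≈ -48889.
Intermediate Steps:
p = -153
322*(p + (-19 - 124)/(-35 - 87)) = 322*(-153 + (-19 - 124)/(-35 - 87)) = 322*(-153 - 143/(-122)) = 322*(-153 - 143*(-1/122)) = 322*(-153 + 143/122) = 322*(-18523/122) = -2982203/61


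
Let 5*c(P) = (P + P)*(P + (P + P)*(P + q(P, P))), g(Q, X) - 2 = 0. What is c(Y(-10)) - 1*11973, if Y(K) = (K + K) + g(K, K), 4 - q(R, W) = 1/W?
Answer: -77289/5 ≈ -15458.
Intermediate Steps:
g(Q, X) = 2 (g(Q, X) = 2 + 0 = 2)
q(R, W) = 4 - 1/W
Y(K) = 2 + 2*K (Y(K) = (K + K) + 2 = 2*K + 2 = 2 + 2*K)
c(P) = 2*P*(P + 2*P*(4 + P - 1/P))/5 (c(P) = ((P + P)*(P + (P + P)*(P + (4 - 1/P))))/5 = ((2*P)*(P + (2*P)*(4 + P - 1/P)))/5 = ((2*P)*(P + 2*P*(4 + P - 1/P)))/5 = (2*P*(P + 2*P*(4 + P - 1/P)))/5 = 2*P*(P + 2*P*(4 + P - 1/P))/5)
c(Y(-10)) - 1*11973 = 2*(2 + 2*(-10))*(-2 + 2*(2 + 2*(-10))**2 + 9*(2 + 2*(-10)))/5 - 1*11973 = 2*(2 - 20)*(-2 + 2*(2 - 20)**2 + 9*(2 - 20))/5 - 11973 = (2/5)*(-18)*(-2 + 2*(-18)**2 + 9*(-18)) - 11973 = (2/5)*(-18)*(-2 + 2*324 - 162) - 11973 = (2/5)*(-18)*(-2 + 648 - 162) - 11973 = (2/5)*(-18)*484 - 11973 = -17424/5 - 11973 = -77289/5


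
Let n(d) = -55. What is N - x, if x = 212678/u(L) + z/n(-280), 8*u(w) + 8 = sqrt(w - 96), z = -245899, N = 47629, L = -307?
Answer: 1857142592/25685 + 1701424*I*sqrt(403)/467 ≈ 72305.0 + 73139.0*I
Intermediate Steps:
u(w) = -1 + sqrt(-96 + w)/8 (u(w) = -1 + sqrt(w - 96)/8 = -1 + sqrt(-96 + w)/8)
x = 245899/55 + 212678/(-1 + I*sqrt(403)/8) (x = 212678/(-1 + sqrt(-96 - 307)/8) - 245899/(-55) = 212678/(-1 + sqrt(-403)/8) - 245899*(-1/55) = 212678/(-1 + (I*sqrt(403))/8) + 245899/55 = 212678/(-1 + I*sqrt(403)/8) + 245899/55 = 245899/55 + 212678/(-1 + I*sqrt(403)/8) ≈ -24676.0 - 73139.0*I)
N - x = 47629 - (-91611128*I + 245899*sqrt(403))/(55*(sqrt(403) + 8*I))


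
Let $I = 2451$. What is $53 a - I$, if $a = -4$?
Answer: $-2663$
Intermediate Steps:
$53 a - I = 53 \left(-4\right) - 2451 = -212 - 2451 = -2663$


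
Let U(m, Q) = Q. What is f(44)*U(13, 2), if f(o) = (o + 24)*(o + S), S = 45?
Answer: 12104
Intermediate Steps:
f(o) = (24 + o)*(45 + o) (f(o) = (o + 24)*(o + 45) = (24 + o)*(45 + o))
f(44)*U(13, 2) = (1080 + 44² + 69*44)*2 = (1080 + 1936 + 3036)*2 = 6052*2 = 12104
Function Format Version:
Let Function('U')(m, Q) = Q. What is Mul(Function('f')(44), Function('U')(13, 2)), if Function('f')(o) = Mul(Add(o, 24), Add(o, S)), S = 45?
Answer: 12104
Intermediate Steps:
Function('f')(o) = Mul(Add(24, o), Add(45, o)) (Function('f')(o) = Mul(Add(o, 24), Add(o, 45)) = Mul(Add(24, o), Add(45, o)))
Mul(Function('f')(44), Function('U')(13, 2)) = Mul(Add(1080, Pow(44, 2), Mul(69, 44)), 2) = Mul(Add(1080, 1936, 3036), 2) = Mul(6052, 2) = 12104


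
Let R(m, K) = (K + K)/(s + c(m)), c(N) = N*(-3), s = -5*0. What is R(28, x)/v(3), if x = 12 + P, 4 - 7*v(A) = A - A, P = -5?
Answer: -7/24 ≈ -0.29167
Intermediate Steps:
v(A) = 4/7 (v(A) = 4/7 - (A - A)/7 = 4/7 - ⅐*0 = 4/7 + 0 = 4/7)
x = 7 (x = 12 - 5 = 7)
s = 0
c(N) = -3*N
R(m, K) = -2*K/(3*m) (R(m, K) = (K + K)/(0 - 3*m) = (2*K)/((-3*m)) = (2*K)*(-1/(3*m)) = -2*K/(3*m))
R(28, x)/v(3) = (-⅔*7/28)/(4/7) = -⅔*7*1/28*(7/4) = -⅙*7/4 = -7/24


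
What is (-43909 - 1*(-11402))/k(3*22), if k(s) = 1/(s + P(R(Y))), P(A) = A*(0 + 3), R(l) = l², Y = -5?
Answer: -4583487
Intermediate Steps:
P(A) = 3*A (P(A) = A*3 = 3*A)
k(s) = 1/(75 + s) (k(s) = 1/(s + 3*(-5)²) = 1/(s + 3*25) = 1/(s + 75) = 1/(75 + s))
(-43909 - 1*(-11402))/k(3*22) = (-43909 - 1*(-11402))/(1/(75 + 3*22)) = (-43909 + 11402)/(1/(75 + 66)) = -32507/(1/141) = -32507/1/141 = -32507*141 = -4583487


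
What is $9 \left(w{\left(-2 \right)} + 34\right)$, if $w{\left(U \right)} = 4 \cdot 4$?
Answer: $450$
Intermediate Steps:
$w{\left(U \right)} = 16$
$9 \left(w{\left(-2 \right)} + 34\right) = 9 \left(16 + 34\right) = 9 \cdot 50 = 450$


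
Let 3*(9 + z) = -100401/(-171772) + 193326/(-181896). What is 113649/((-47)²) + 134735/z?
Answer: -57917535069739788/3951121985105 ≈ -14659.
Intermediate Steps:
z = -8943236725/976394991 (z = -9 + (-100401/(-171772) + 193326/(-181896))/3 = -9 + (-100401*(-1/171772) + 193326*(-1/181896))/3 = -9 + (100401/171772 - 32221/30316)/3 = -9 + (⅓)*(-155681806/325464997) = -9 - 155681806/976394991 = -8943236725/976394991 ≈ -9.1594)
113649/((-47)²) + 134735/z = 113649/((-47)²) + 134735/(-8943236725/976394991) = 113649/2209 + 134735*(-976394991/8943236725) = 113649*(1/2209) - 26310915822477/1788647345 = 113649/2209 - 26310915822477/1788647345 = -57917535069739788/3951121985105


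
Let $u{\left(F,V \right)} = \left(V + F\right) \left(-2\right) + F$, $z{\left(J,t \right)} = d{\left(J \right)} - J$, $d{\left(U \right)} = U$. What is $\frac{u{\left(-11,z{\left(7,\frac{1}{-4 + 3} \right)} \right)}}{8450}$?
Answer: $\frac{11}{8450} \approx 0.0013018$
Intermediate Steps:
$z{\left(J,t \right)} = 0$ ($z{\left(J,t \right)} = J - J = 0$)
$u{\left(F,V \right)} = - F - 2 V$ ($u{\left(F,V \right)} = \left(F + V\right) \left(-2\right) + F = \left(- 2 F - 2 V\right) + F = - F - 2 V$)
$\frac{u{\left(-11,z{\left(7,\frac{1}{-4 + 3} \right)} \right)}}{8450} = \frac{\left(-1\right) \left(-11\right) - 0}{8450} = \left(11 + 0\right) \frac{1}{8450} = 11 \cdot \frac{1}{8450} = \frac{11}{8450}$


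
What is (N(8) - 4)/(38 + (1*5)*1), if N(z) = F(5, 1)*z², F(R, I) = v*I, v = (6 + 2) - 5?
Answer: 188/43 ≈ 4.3721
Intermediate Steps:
v = 3 (v = 8 - 5 = 3)
F(R, I) = 3*I
N(z) = 3*z² (N(z) = (3*1)*z² = 3*z²)
(N(8) - 4)/(38 + (1*5)*1) = (3*8² - 4)/(38 + (1*5)*1) = (3*64 - 4)/(38 + 5*1) = (192 - 4)/(38 + 5) = 188/43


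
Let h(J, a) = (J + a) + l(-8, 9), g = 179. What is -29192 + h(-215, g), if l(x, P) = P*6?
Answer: -29174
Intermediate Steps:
l(x, P) = 6*P
h(J, a) = 54 + J + a (h(J, a) = (J + a) + 6*9 = (J + a) + 54 = 54 + J + a)
-29192 + h(-215, g) = -29192 + (54 - 215 + 179) = -29192 + 18 = -29174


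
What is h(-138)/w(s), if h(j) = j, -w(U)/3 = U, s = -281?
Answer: -46/281 ≈ -0.16370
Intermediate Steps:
w(U) = -3*U
h(-138)/w(s) = -138/((-3*(-281))) = -138/843 = -138*1/843 = -46/281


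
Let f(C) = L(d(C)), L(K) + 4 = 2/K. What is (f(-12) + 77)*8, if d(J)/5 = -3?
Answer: 8744/15 ≈ 582.93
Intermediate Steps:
d(J) = -15 (d(J) = 5*(-3) = -15)
L(K) = -4 + 2/K
f(C) = -62/15 (f(C) = -4 + 2/(-15) = -4 + 2*(-1/15) = -4 - 2/15 = -62/15)
(f(-12) + 77)*8 = (-62/15 + 77)*8 = (1093/15)*8 = 8744/15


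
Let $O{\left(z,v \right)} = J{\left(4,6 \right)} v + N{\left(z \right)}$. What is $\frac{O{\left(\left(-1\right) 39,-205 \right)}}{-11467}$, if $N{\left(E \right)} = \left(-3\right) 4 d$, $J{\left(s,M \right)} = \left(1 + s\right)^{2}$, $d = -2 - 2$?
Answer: $\frac{5077}{11467} \approx 0.44275$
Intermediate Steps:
$d = -4$
$N{\left(E \right)} = 48$ ($N{\left(E \right)} = \left(-3\right) 4 \left(-4\right) = \left(-12\right) \left(-4\right) = 48$)
$O{\left(z,v \right)} = 48 + 25 v$ ($O{\left(z,v \right)} = \left(1 + 4\right)^{2} v + 48 = 5^{2} v + 48 = 25 v + 48 = 48 + 25 v$)
$\frac{O{\left(\left(-1\right) 39,-205 \right)}}{-11467} = \frac{48 + 25 \left(-205\right)}{-11467} = \left(48 - 5125\right) \left(- \frac{1}{11467}\right) = \left(-5077\right) \left(- \frac{1}{11467}\right) = \frac{5077}{11467}$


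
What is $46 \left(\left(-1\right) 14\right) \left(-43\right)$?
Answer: $27692$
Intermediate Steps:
$46 \left(\left(-1\right) 14\right) \left(-43\right) = 46 \left(-14\right) \left(-43\right) = \left(-644\right) \left(-43\right) = 27692$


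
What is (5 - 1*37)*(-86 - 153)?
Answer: 7648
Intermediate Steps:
(5 - 1*37)*(-86 - 153) = (5 - 37)*(-239) = -32*(-239) = 7648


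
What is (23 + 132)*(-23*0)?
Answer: 0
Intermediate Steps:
(23 + 132)*(-23*0) = 155*0 = 0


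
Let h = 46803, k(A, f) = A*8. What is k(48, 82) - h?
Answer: -46419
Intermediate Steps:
k(A, f) = 8*A
k(48, 82) - h = 8*48 - 1*46803 = 384 - 46803 = -46419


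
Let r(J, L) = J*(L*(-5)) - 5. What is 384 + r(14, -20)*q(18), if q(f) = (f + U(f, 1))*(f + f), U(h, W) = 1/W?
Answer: 954564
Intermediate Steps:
r(J, L) = -5 - 5*J*L (r(J, L) = J*(-5*L) - 5 = -5*J*L - 5 = -5 - 5*J*L)
q(f) = 2*f*(1 + f) (q(f) = (f + 1/1)*(f + f) = (f + 1)*(2*f) = (1 + f)*(2*f) = 2*f*(1 + f))
384 + r(14, -20)*q(18) = 384 + (-5 - 5*14*(-20))*(2*18*(1 + 18)) = 384 + (-5 + 1400)*(2*18*19) = 384 + 1395*684 = 384 + 954180 = 954564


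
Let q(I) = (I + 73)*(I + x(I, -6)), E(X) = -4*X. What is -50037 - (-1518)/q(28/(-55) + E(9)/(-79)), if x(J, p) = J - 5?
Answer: -117310793468093/2344290039 ≈ -50041.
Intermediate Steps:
x(J, p) = -5 + J
q(I) = (-5 + 2*I)*(73 + I) (q(I) = (I + 73)*(I + (-5 + I)) = (73 + I)*(-5 + 2*I) = (-5 + 2*I)*(73 + I))
-50037 - (-1518)/q(28/(-55) + E(9)/(-79)) = -50037 - (-1518)/(-365 + 2*(28/(-55) - 4*9/(-79))**2 + 141*(28/(-55) - 4*9/(-79))) = -50037 - (-1518)/(-365 + 2*(28*(-1/55) - 36*(-1/79))**2 + 141*(28*(-1/55) - 36*(-1/79))) = -50037 - (-1518)/(-365 + 2*(-28/55 + 36/79)**2 + 141*(-28/55 + 36/79)) = -50037 - (-1518)/(-365 + 2*(-232/4345)**2 + 141*(-232/4345)) = -50037 - (-1518)/(-365 + 2*(53824/18879025) - 32712/4345) = -50037 - (-1518)/(-365 + 107648/18879025 - 32712/4345) = -50037 - (-1518)/(-7032870117/18879025) = -50037 - (-1518)*(-18879025)/7032870117 = -50037 - 1*9552786650/2344290039 = -50037 - 9552786650/2344290039 = -117310793468093/2344290039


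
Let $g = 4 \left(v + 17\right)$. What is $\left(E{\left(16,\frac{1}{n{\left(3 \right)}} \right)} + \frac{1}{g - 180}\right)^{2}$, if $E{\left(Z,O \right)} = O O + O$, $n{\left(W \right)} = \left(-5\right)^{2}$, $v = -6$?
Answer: $\frac{8473921}{7225000000} \approx 0.0011729$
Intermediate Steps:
$g = 44$ ($g = 4 \left(-6 + 17\right) = 4 \cdot 11 = 44$)
$n{\left(W \right)} = 25$
$E{\left(Z,O \right)} = O + O^{2}$ ($E{\left(Z,O \right)} = O^{2} + O = O + O^{2}$)
$\left(E{\left(16,\frac{1}{n{\left(3 \right)}} \right)} + \frac{1}{g - 180}\right)^{2} = \left(\frac{1 + \frac{1}{25}}{25} + \frac{1}{44 - 180}\right)^{2} = \left(\frac{1 + \frac{1}{25}}{25} + \frac{1}{-136}\right)^{2} = \left(\frac{1}{25} \cdot \frac{26}{25} - \frac{1}{136}\right)^{2} = \left(\frac{26}{625} - \frac{1}{136}\right)^{2} = \left(\frac{2911}{85000}\right)^{2} = \frac{8473921}{7225000000}$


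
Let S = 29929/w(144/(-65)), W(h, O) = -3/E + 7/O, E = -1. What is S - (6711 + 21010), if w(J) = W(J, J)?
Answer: -4947359/23 ≈ -2.1510e+5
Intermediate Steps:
W(h, O) = 3 + 7/O (W(h, O) = -3/(-1) + 7/O = -3*(-1) + 7/O = 3 + 7/O)
w(J) = 3 + 7/J
S = -4309776/23 (S = 29929/(3 + 7/((144/(-65)))) = 29929/(3 + 7/((144*(-1/65)))) = 29929/(3 + 7/(-144/65)) = 29929/(3 + 7*(-65/144)) = 29929/(3 - 455/144) = 29929/(-23/144) = 29929*(-144/23) = -4309776/23 ≈ -1.8738e+5)
S - (6711 + 21010) = -4309776/23 - (6711 + 21010) = -4309776/23 - 1*27721 = -4309776/23 - 27721 = -4947359/23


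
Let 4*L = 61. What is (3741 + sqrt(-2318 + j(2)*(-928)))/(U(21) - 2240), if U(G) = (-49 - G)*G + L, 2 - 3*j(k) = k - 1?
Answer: -14964/14779 - 4*I*sqrt(23646)/44337 ≈ -1.0125 - 0.013873*I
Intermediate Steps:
L = 61/4 (L = (1/4)*61 = 61/4 ≈ 15.250)
j(k) = 1 - k/3 (j(k) = 2/3 - (k - 1)/3 = 2/3 - (-1 + k)/3 = 2/3 + (1/3 - k/3) = 1 - k/3)
U(G) = 61/4 + G*(-49 - G) (U(G) = (-49 - G)*G + 61/4 = G*(-49 - G) + 61/4 = 61/4 + G*(-49 - G))
(3741 + sqrt(-2318 + j(2)*(-928)))/(U(21) - 2240) = (3741 + sqrt(-2318 + (1 - 1/3*2)*(-928)))/((61/4 - 1*21**2 - 49*21) - 2240) = (3741 + sqrt(-2318 + (1 - 2/3)*(-928)))/((61/4 - 1*441 - 1029) - 2240) = (3741 + sqrt(-2318 + (1/3)*(-928)))/((61/4 - 441 - 1029) - 2240) = (3741 + sqrt(-2318 - 928/3))/(-5819/4 - 2240) = (3741 + sqrt(-7882/3))/(-14779/4) = (3741 + I*sqrt(23646)/3)*(-4/14779) = -14964/14779 - 4*I*sqrt(23646)/44337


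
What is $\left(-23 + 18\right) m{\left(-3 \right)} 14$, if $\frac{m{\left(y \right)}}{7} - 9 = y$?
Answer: $-2940$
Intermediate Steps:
$m{\left(y \right)} = 63 + 7 y$
$\left(-23 + 18\right) m{\left(-3 \right)} 14 = \left(-23 + 18\right) \left(63 + 7 \left(-3\right)\right) 14 = - 5 \left(63 - 21\right) 14 = \left(-5\right) 42 \cdot 14 = \left(-210\right) 14 = -2940$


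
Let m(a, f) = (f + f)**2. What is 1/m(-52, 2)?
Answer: 1/16 ≈ 0.062500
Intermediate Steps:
m(a, f) = 4*f**2 (m(a, f) = (2*f)**2 = 4*f**2)
1/m(-52, 2) = 1/(4*2**2) = 1/(4*4) = 1/16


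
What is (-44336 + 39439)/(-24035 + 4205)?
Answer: 4897/19830 ≈ 0.24695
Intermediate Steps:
(-44336 + 39439)/(-24035 + 4205) = -4897/(-19830) = -4897*(-1/19830) = 4897/19830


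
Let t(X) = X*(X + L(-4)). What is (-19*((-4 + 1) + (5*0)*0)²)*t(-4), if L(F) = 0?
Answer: -2736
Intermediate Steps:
t(X) = X² (t(X) = X*(X + 0) = X*X = X²)
(-19*((-4 + 1) + (5*0)*0)²)*t(-4) = -19*((-4 + 1) + (5*0)*0)²*(-4)² = -19*(-3 + 0*0)²*16 = -19*(-3 + 0)²*16 = -19*(-3)²*16 = -19*9*16 = -171*16 = -2736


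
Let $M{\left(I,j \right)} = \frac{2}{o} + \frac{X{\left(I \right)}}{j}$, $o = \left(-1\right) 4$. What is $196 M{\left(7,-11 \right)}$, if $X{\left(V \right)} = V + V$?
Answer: $- \frac{3822}{11} \approx -347.45$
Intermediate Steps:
$X{\left(V \right)} = 2 V$
$o = -4$
$M{\left(I,j \right)} = - \frac{1}{2} + \frac{2 I}{j}$ ($M{\left(I,j \right)} = \frac{2}{-4} + \frac{2 I}{j} = 2 \left(- \frac{1}{4}\right) + \frac{2 I}{j} = - \frac{1}{2} + \frac{2 I}{j}$)
$196 M{\left(7,-11 \right)} = 196 \frac{\left(-1\right) \left(-11\right) + 4 \cdot 7}{2 \left(-11\right)} = 196 \cdot \frac{1}{2} \left(- \frac{1}{11}\right) \left(11 + 28\right) = 196 \cdot \frac{1}{2} \left(- \frac{1}{11}\right) 39 = 196 \left(- \frac{39}{22}\right) = - \frac{3822}{11}$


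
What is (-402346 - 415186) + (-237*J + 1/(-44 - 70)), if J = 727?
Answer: -112840735/114 ≈ -9.8983e+5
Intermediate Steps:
(-402346 - 415186) + (-237*J + 1/(-44 - 70)) = (-402346 - 415186) + (-237*727 + 1/(-44 - 70)) = -817532 + (-172299 + 1/(-114)) = -817532 + (-172299 - 1/114) = -817532 - 19642087/114 = -112840735/114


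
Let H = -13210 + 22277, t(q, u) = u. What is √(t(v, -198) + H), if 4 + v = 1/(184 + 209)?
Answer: 7*√181 ≈ 94.175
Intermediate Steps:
v = -1571/393 (v = -4 + 1/(184 + 209) = -4 + 1/393 = -1571/393 ≈ -3.9975)
H = 9067
√(t(v, -198) + H) = √(-198 + 9067) = √8869 = 7*√181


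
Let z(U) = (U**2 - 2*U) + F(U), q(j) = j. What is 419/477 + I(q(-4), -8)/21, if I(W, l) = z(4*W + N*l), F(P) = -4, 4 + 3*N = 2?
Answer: 71339/10017 ≈ 7.1218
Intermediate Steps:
N = -2/3 (N = -4/3 + (1/3)*2 = -4/3 + 2/3 = -2/3 ≈ -0.66667)
z(U) = -4 + U**2 - 2*U (z(U) = (U**2 - 2*U) - 4 = -4 + U**2 - 2*U)
I(W, l) = -4 + (4*W - 2*l/3)**2 - 8*W + 4*l/3 (I(W, l) = -4 + (4*W - 2*l/3)**2 - 2*(4*W - 2*l/3) = -4 + (4*W - 2*l/3)**2 + (-8*W + 4*l/3) = -4 + (4*W - 2*l/3)**2 - 8*W + 4*l/3)
419/477 + I(q(-4), -8)/21 = 419/477 + (-4 - 8*(-4) + (4/3)*(-8) + 4*(-1*(-8) + 6*(-4))**2/9)/21 = 419*(1/477) + (-4 + 32 - 32/3 + 4*(8 - 24)**2/9)*(1/21) = 419/477 + (-4 + 32 - 32/3 + (4/9)*(-16)**2)*(1/21) = 419/477 + (-4 + 32 - 32/3 + (4/9)*256)*(1/21) = 419/477 + (-4 + 32 - 32/3 + 1024/9)*(1/21) = 419/477 + (1180/9)*(1/21) = 419/477 + 1180/189 = 71339/10017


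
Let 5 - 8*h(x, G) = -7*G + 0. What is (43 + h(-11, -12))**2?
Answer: 70225/64 ≈ 1097.3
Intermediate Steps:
h(x, G) = 5/8 + 7*G/8 (h(x, G) = 5/8 - (-7*G + 0)/8 = 5/8 - (-7)*G/8 = 5/8 + 7*G/8)
(43 + h(-11, -12))**2 = (43 + (5/8 + (7/8)*(-12)))**2 = (43 + (5/8 - 21/2))**2 = (43 - 79/8)**2 = (265/8)**2 = 70225/64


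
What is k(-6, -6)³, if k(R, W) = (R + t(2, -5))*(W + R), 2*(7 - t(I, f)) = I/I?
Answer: -216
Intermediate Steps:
t(I, f) = 13/2 (t(I, f) = 7 - I/(2*I) = 7 - ½*1 = 7 - ½ = 13/2)
k(R, W) = (13/2 + R)*(R + W) (k(R, W) = (R + 13/2)*(W + R) = (13/2 + R)*(R + W))
k(-6, -6)³ = ((-6)² + (13/2)*(-6) + (13/2)*(-6) - 6*(-6))³ = (36 - 39 - 39 + 36)³ = (-6)³ = -216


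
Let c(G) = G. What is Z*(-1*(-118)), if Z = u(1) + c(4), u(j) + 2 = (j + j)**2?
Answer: 708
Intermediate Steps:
u(j) = -2 + 4*j**2 (u(j) = -2 + (j + j)**2 = -2 + (2*j)**2 = -2 + 4*j**2)
Z = 6 (Z = (-2 + 4*1**2) + 4 = (-2 + 4*1) + 4 = (-2 + 4) + 4 = 2 + 4 = 6)
Z*(-1*(-118)) = 6*(-1*(-118)) = 6*118 = 708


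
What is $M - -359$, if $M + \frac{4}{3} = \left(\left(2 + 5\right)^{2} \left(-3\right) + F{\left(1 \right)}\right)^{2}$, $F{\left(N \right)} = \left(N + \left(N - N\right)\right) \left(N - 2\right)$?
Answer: $\frac{66785}{3} \approx 22262.0$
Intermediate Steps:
$F{\left(N \right)} = N \left(-2 + N\right)$ ($F{\left(N \right)} = \left(N + 0\right) \left(-2 + N\right) = N \left(-2 + N\right)$)
$M = \frac{65708}{3}$ ($M = - \frac{4}{3} + \left(\left(2 + 5\right)^{2} \left(-3\right) + 1 \left(-2 + 1\right)\right)^{2} = - \frac{4}{3} + \left(7^{2} \left(-3\right) + 1 \left(-1\right)\right)^{2} = - \frac{4}{3} + \left(49 \left(-3\right) - 1\right)^{2} = - \frac{4}{3} + \left(-147 - 1\right)^{2} = - \frac{4}{3} + \left(-148\right)^{2} = - \frac{4}{3} + 21904 = \frac{65708}{3} \approx 21903.0$)
$M - -359 = \frac{65708}{3} - -359 = \frac{65708}{3} + 359 = \frac{66785}{3}$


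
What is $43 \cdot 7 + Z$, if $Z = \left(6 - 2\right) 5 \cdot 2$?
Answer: $341$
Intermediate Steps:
$Z = 40$ ($Z = \left(6 - 2\right) 5 \cdot 2 = 4 \cdot 5 \cdot 2 = 20 \cdot 2 = 40$)
$43 \cdot 7 + Z = 43 \cdot 7 + 40 = 301 + 40 = 341$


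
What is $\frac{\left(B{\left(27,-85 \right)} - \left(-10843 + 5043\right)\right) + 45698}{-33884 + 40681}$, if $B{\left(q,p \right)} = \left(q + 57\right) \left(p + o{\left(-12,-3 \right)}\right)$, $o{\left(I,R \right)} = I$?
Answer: $\frac{43350}{6797} \approx 6.3778$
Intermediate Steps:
$B{\left(q,p \right)} = \left(-12 + p\right) \left(57 + q\right)$ ($B{\left(q,p \right)} = \left(q + 57\right) \left(p - 12\right) = \left(57 + q\right) \left(-12 + p\right) = \left(-12 + p\right) \left(57 + q\right)$)
$\frac{\left(B{\left(27,-85 \right)} - \left(-10843 + 5043\right)\right) + 45698}{-33884 + 40681} = \frac{\left(\left(-684 - 324 + 57 \left(-85\right) - 2295\right) - \left(-10843 + 5043\right)\right) + 45698}{-33884 + 40681} = \frac{\left(\left(-684 - 324 - 4845 - 2295\right) - -5800\right) + 45698}{6797} = \left(\left(-8148 + 5800\right) + 45698\right) \frac{1}{6797} = \left(-2348 + 45698\right) \frac{1}{6797} = 43350 \cdot \frac{1}{6797} = \frac{43350}{6797}$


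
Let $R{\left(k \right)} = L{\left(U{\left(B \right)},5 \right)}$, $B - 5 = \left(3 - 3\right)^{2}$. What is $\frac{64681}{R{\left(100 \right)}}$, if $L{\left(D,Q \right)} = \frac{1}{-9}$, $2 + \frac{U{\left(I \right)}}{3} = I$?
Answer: $-582129$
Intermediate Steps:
$B = 5$ ($B = 5 + \left(3 - 3\right)^{2} = 5 + 0^{2} = 5 + 0 = 5$)
$U{\left(I \right)} = -6 + 3 I$
$L{\left(D,Q \right)} = - \frac{1}{9}$
$R{\left(k \right)} = - \frac{1}{9}$
$\frac{64681}{R{\left(100 \right)}} = \frac{64681}{- \frac{1}{9}} = 64681 \left(-9\right) = -582129$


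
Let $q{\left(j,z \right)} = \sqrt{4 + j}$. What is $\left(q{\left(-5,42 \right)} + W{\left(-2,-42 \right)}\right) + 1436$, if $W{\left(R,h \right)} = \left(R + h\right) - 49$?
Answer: $1343 + i \approx 1343.0 + 1.0 i$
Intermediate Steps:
$W{\left(R,h \right)} = -49 + R + h$
$\left(q{\left(-5,42 \right)} + W{\left(-2,-42 \right)}\right) + 1436 = \left(\sqrt{4 - 5} - 93\right) + 1436 = \left(\sqrt{-1} - 93\right) + 1436 = \left(i - 93\right) + 1436 = \left(-93 + i\right) + 1436 = 1343 + i$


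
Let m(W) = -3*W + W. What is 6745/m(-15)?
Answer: 1349/6 ≈ 224.83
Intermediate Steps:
m(W) = -2*W
6745/m(-15) = 6745/((-2*(-15))) = 6745/30 = 6745*(1/30) = 1349/6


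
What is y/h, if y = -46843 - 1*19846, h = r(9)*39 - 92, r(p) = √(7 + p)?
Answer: -66689/64 ≈ -1042.0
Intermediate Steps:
h = 64 (h = √(7 + 9)*39 - 92 = √16*39 - 92 = 4*39 - 92 = 156 - 92 = 64)
y = -66689 (y = -46843 - 19846 = -66689)
y/h = -66689/64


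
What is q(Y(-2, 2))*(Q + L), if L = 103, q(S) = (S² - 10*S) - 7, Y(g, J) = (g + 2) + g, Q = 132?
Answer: 3995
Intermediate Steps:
Y(g, J) = 2 + 2*g (Y(g, J) = (2 + g) + g = 2 + 2*g)
q(S) = -7 + S² - 10*S
q(Y(-2, 2))*(Q + L) = (-7 + (2 + 2*(-2))² - 10*(2 + 2*(-2)))*(132 + 103) = (-7 + (2 - 4)² - 10*(2 - 4))*235 = (-7 + (-2)² - 10*(-2))*235 = (-7 + 4 + 20)*235 = 17*235 = 3995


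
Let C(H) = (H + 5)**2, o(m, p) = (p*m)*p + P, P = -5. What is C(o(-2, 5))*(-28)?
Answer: -70000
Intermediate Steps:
o(m, p) = -5 + m*p**2 (o(m, p) = (p*m)*p - 5 = (m*p)*p - 5 = m*p**2 - 5 = -5 + m*p**2)
C(H) = (5 + H)**2
C(o(-2, 5))*(-28) = (5 + (-5 - 2*5**2))**2*(-28) = (5 + (-5 - 2*25))**2*(-28) = (5 + (-5 - 50))**2*(-28) = (5 - 55)**2*(-28) = (-50)**2*(-28) = 2500*(-28) = -70000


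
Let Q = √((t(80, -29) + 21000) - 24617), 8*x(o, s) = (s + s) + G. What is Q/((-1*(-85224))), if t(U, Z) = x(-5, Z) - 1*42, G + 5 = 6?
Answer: I*√58658/340896 ≈ 0.00071046*I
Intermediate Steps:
G = 1 (G = -5 + 6 = 1)
x(o, s) = ⅛ + s/4 (x(o, s) = ((s + s) + 1)/8 = (2*s + 1)/8 = (1 + 2*s)/8 = ⅛ + s/4)
t(U, Z) = -335/8 + Z/4 (t(U, Z) = (⅛ + Z/4) - 1*42 = (⅛ + Z/4) - 42 = -335/8 + Z/4)
Q = I*√58658/4 (Q = √(((-335/8 + (¼)*(-29)) + 21000) - 24617) = √(((-335/8 - 29/4) + 21000) - 24617) = √((-393/8 + 21000) - 24617) = √(167607/8 - 24617) = √(-29329/8) = I*√58658/4 ≈ 60.549*I)
Q/((-1*(-85224))) = (I*√58658/4)/((-1*(-85224))) = (I*√58658/4)/85224 = (I*√58658/4)*(1/85224) = I*√58658/340896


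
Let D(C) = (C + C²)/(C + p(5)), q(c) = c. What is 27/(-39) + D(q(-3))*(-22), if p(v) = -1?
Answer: 420/13 ≈ 32.308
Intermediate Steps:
D(C) = (C + C²)/(-1 + C) (D(C) = (C + C²)/(C - 1) = (C + C²)/(-1 + C))
27/(-39) + D(q(-3))*(-22) = 27/(-39) - 3*(1 - 3)/(-1 - 3)*(-22) = 27*(-1/39) - 3*(-2)/(-4)*(-22) = -9/13 - 3*(-¼)*(-2)*(-22) = -9/13 - 3/2*(-22) = -9/13 + 33 = 420/13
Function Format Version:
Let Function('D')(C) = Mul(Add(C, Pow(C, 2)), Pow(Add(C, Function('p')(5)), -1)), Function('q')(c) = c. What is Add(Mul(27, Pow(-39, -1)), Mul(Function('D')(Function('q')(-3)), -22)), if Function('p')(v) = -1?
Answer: Rational(420, 13) ≈ 32.308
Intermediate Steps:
Function('D')(C) = Mul(Pow(Add(-1, C), -1), Add(C, Pow(C, 2))) (Function('D')(C) = Mul(Add(C, Pow(C, 2)), Pow(Add(C, -1), -1)) = Mul(Add(C, Pow(C, 2)), Pow(Add(-1, C), -1)) = Mul(Pow(Add(-1, C), -1), Add(C, Pow(C, 2))))
Add(Mul(27, Pow(-39, -1)), Mul(Function('D')(Function('q')(-3)), -22)) = Add(Mul(27, Pow(-39, -1)), Mul(Mul(-3, Pow(Add(-1, -3), -1), Add(1, -3)), -22)) = Add(Mul(27, Rational(-1, 39)), Mul(Mul(-3, Pow(-4, -1), -2), -22)) = Add(Rational(-9, 13), Mul(Mul(-3, Rational(-1, 4), -2), -22)) = Add(Rational(-9, 13), Mul(Rational(-3, 2), -22)) = Add(Rational(-9, 13), 33) = Rational(420, 13)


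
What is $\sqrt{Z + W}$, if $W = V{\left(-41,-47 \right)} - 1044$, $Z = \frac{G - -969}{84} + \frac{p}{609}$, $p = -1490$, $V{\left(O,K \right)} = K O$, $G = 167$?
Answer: $\frac{\sqrt{331596237}}{609} \approx 29.901$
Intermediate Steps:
$Z = \frac{6746}{609}$ ($Z = \frac{167 - -969}{84} - \frac{1490}{609} = \left(167 + 969\right) \frac{1}{84} - \frac{1490}{609} = 1136 \cdot \frac{1}{84} - \frac{1490}{609} = \frac{284}{21} - \frac{1490}{609} = \frac{6746}{609} \approx 11.077$)
$W = 883$ ($W = \left(-47\right) \left(-41\right) - 1044 = 1927 - 1044 = 883$)
$\sqrt{Z + W} = \sqrt{\frac{6746}{609} + 883} = \sqrt{\frac{544493}{609}} = \frac{\sqrt{331596237}}{609}$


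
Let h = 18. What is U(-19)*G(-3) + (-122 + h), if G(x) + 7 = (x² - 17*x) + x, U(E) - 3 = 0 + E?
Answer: -904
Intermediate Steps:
U(E) = 3 + E (U(E) = 3 + (0 + E) = 3 + E)
G(x) = -7 + x² - 16*x (G(x) = -7 + ((x² - 17*x) + x) = -7 + (x² - 16*x) = -7 + x² - 16*x)
U(-19)*G(-3) + (-122 + h) = (3 - 19)*(-7 + (-3)² - 16*(-3)) + (-122 + 18) = -16*(-7 + 9 + 48) - 104 = -16*50 - 104 = -800 - 104 = -904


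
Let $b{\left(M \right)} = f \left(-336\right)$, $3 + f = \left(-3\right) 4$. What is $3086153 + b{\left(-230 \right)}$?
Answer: $3091193$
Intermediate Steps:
$f = -15$ ($f = -3 - 12 = -15$)
$b{\left(M \right)} = 5040$ ($b{\left(M \right)} = \left(-15\right) \left(-336\right) = 5040$)
$3086153 + b{\left(-230 \right)} = 3086153 + 5040 = 3091193$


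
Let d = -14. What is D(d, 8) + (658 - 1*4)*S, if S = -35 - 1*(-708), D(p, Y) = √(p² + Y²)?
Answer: 440142 + 2*√65 ≈ 4.4016e+5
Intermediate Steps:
D(p, Y) = √(Y² + p²)
S = 673 (S = -35 + 708 = 673)
D(d, 8) + (658 - 1*4)*S = √(8² + (-14)²) + (658 - 1*4)*673 = √(64 + 196) + (658 - 4)*673 = √260 + 654*673 = 2*√65 + 440142 = 440142 + 2*√65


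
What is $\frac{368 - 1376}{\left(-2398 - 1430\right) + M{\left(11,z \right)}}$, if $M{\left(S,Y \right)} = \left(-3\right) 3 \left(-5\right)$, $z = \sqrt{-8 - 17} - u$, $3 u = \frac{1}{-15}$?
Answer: $\frac{336}{1261} \approx 0.26646$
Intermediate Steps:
$u = - \frac{1}{45}$ ($u = \frac{1}{3 \left(-15\right)} = \frac{1}{3} \left(- \frac{1}{15}\right) = - \frac{1}{45} \approx -0.022222$)
$z = \frac{1}{45} + 5 i$ ($z = \sqrt{-8 - 17} - - \frac{1}{45} = \sqrt{-25} + \frac{1}{45} = 5 i + \frac{1}{45} = \frac{1}{45} + 5 i \approx 0.022222 + 5.0 i$)
$M{\left(S,Y \right)} = 45$ ($M{\left(S,Y \right)} = \left(-9\right) \left(-5\right) = 45$)
$\frac{368 - 1376}{\left(-2398 - 1430\right) + M{\left(11,z \right)}} = \frac{368 - 1376}{\left(-2398 - 1430\right) + 45} = \frac{368 + \left(-1934 + 558\right)}{-3828 + 45} = \frac{368 - 1376}{-3783} = \left(-1008\right) \left(- \frac{1}{3783}\right) = \frac{336}{1261}$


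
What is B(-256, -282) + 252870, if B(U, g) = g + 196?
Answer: 252784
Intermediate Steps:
B(U, g) = 196 + g
B(-256, -282) + 252870 = (196 - 282) + 252870 = -86 + 252870 = 252784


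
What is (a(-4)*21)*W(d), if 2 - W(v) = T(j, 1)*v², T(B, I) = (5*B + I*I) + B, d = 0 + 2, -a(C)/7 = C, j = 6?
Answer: -85848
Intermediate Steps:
a(C) = -7*C
d = 2
T(B, I) = I² + 6*B (T(B, I) = (5*B + I²) + B = (I² + 5*B) + B = I² + 6*B)
W(v) = 2 - 37*v² (W(v) = 2 - (1² + 6*6)*v² = 2 - (1 + 36)*v² = 2 - 37*v²)
(a(-4)*21)*W(d) = (-7*(-4)*21)*(2 - 37*2²) = (28*21)*(2 - 37*4) = 588*(2 - 148) = 588*(-146) = -85848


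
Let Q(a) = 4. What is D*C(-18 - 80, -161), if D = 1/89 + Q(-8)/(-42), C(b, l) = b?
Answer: 2198/267 ≈ 8.2322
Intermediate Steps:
D = -157/1869 (D = 1/89 + 4/(-42) = 1*(1/89) + 4*(-1/42) = 1/89 - 2/21 = -157/1869 ≈ -0.084002)
D*C(-18 - 80, -161) = -157*(-18 - 80)/1869 = -157/1869*(-98) = 2198/267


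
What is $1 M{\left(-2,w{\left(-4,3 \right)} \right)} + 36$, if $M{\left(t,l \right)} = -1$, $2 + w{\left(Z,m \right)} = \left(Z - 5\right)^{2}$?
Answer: $35$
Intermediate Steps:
$w{\left(Z,m \right)} = -2 + \left(-5 + Z\right)^{2}$ ($w{\left(Z,m \right)} = -2 + \left(Z - 5\right)^{2} = -2 + \left(-5 + Z\right)^{2}$)
$1 M{\left(-2,w{\left(-4,3 \right)} \right)} + 36 = 1 \left(-1\right) + 36 = -1 + 36 = 35$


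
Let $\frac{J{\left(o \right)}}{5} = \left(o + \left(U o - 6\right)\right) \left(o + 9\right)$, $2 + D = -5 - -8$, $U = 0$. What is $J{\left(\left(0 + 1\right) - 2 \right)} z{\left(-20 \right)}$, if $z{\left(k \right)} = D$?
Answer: $-280$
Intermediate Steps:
$D = 1$ ($D = -2 - -3 = -2 + \left(-5 + 8\right) = -2 + 3 = 1$)
$z{\left(k \right)} = 1$
$J{\left(o \right)} = 5 \left(-6 + o\right) \left(9 + o\right)$ ($J{\left(o \right)} = 5 \left(o - \left(6 + 0 o\right)\right) \left(o + 9\right) = 5 \left(o + \left(0 - 6\right)\right) \left(9 + o\right) = 5 \left(o - 6\right) \left(9 + o\right) = 5 \left(-6 + o\right) \left(9 + o\right)$)
$J{\left(\left(0 + 1\right) - 2 \right)} z{\left(-20 \right)} = \left(-270 + 5 \left(\left(0 + 1\right) - 2\right)^{2} + 15 \left(\left(0 + 1\right) - 2\right)\right) 1 = \left(-270 + 5 \left(1 - 2\right)^{2} + 15 \left(1 - 2\right)\right) 1 = \left(-270 + 5 \left(-1\right)^{2} + 15 \left(-1\right)\right) 1 = \left(-270 + 5 \cdot 1 - 15\right) 1 = \left(-270 + 5 - 15\right) 1 = \left(-280\right) 1 = -280$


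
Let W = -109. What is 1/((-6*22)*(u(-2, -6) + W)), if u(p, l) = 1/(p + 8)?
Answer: 1/14366 ≈ 6.9609e-5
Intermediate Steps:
u(p, l) = 1/(8 + p)
1/((-6*22)*(u(-2, -6) + W)) = 1/((-6*22)*(1/(8 - 2) - 109)) = 1/(-132*(1/6 - 109)) = 1/(-132*(-653/6)) = 1/14366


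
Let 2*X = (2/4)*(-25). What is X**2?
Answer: 625/16 ≈ 39.063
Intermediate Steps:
X = -25/4 (X = ((2/4)*(-25))/2 = ((2*(1/4))*(-25))/2 = ((1/2)*(-25))/2 = (1/2)*(-25/2) = -25/4 ≈ -6.2500)
X**2 = (-25/4)**2 = 625/16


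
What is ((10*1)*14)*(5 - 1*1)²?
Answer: 2240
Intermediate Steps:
((10*1)*14)*(5 - 1*1)² = (10*14)*(5 - 1)² = 140*4² = 140*16 = 2240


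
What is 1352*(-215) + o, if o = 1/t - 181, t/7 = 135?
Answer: -274863644/945 ≈ -2.9086e+5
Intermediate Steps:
t = 945 (t = 7*135 = 945)
o = -171044/945 (o = 1/945 - 181 = -171044/945 ≈ -181.00)
1352*(-215) + o = 1352*(-215) - 171044/945 = -290680 - 171044/945 = -274863644/945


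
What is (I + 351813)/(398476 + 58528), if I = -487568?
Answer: -135755/457004 ≈ -0.29705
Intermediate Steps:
(I + 351813)/(398476 + 58528) = (-487568 + 351813)/(398476 + 58528) = -135755/457004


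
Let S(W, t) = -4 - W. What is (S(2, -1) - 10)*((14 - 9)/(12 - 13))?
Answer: 80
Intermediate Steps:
(S(2, -1) - 10)*((14 - 9)/(12 - 13)) = ((-4 - 1*2) - 10)*((14 - 9)/(12 - 13)) = ((-4 - 2) - 10)*(5/(-1)) = (-6 - 10)*(5*(-1)) = -16*(-5) = 80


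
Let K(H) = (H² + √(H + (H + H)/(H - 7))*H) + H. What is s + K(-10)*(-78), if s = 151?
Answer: -6869 + 3900*I*√102/17 ≈ -6869.0 + 2316.9*I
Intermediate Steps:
K(H) = H + H² + H*√(H + 2*H/(-7 + H)) (K(H) = (H² + √(H + (2*H)/(-7 + H))*H) + H = (H² + √(H + 2*H/(-7 + H))*H) + H = (H² + H*√(H + 2*H/(-7 + H))) + H = H + H² + H*√(H + 2*H/(-7 + H)))
s + K(-10)*(-78) = 151 - 10*(1 - 10 + √(-10*(-5 - 10)/(-7 - 10)))*(-78) = 151 - 10*(1 - 10 + √(-10*(-15)/(-17)))*(-78) = 151 - 10*(1 - 10 + √(-10*(-1/17)*(-15)))*(-78) = 151 - 10*(1 - 10 + √(-150/17))*(-78) = 151 - 10*(1 - 10 + 5*I*√102/17)*(-78) = 151 - 10*(-9 + 5*I*√102/17)*(-78) = 151 + (90 - 50*I*√102/17)*(-78) = 151 + (-7020 + 3900*I*√102/17) = -6869 + 3900*I*√102/17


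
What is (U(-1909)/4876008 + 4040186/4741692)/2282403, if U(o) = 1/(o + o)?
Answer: 2089292244454097/5596590138882360077904 ≈ 3.7332e-7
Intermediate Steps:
U(o) = 1/(2*o)
(U(-1909)/4876008 + 4040186/4741692)/2282403 = (((½)/(-1909))/4876008 + 4040186/4741692)/2282403 = (((½)*(-1/1909))*(1/4876008) + 4040186*(1/4741692))*(1/2282403) = (-1/3818*1/4876008 + 2020093/2370846)*(1/2282403) = (-1/18616598544 + 2020093/2370846)*(1/2282403) = (2089292244454097/2452060455091568)*(1/2282403) = 2089292244454097/5596590138882360077904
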